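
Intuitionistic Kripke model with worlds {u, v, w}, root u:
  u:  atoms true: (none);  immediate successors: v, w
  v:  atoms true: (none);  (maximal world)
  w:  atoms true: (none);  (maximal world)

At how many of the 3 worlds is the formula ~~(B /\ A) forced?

0

u: does not force it — u ||-/- ~~(B /\ A) since u is accessible from u and u ||- ~(B /\ A).
v: does not force it.
w: does not force it.
Worlds forcing the formula: { }.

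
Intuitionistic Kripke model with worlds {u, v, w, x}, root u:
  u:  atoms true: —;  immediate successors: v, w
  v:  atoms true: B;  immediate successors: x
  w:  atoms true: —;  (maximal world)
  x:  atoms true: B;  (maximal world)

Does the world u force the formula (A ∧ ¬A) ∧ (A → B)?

No

u ⊮ (A ∧ ¬A) ∧ (A → B) since u fails A ∧ ¬A.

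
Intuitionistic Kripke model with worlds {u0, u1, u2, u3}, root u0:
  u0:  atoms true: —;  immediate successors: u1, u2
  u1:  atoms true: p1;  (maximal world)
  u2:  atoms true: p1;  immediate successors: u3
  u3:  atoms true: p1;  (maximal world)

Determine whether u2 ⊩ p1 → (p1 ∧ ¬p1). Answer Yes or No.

u2 ⊮ p1 → (p1 ∧ ¬p1): already at u2 itself, u2 ⊩ p1 but u2 ⊮ p1 ∧ ¬p1.
u2 ⊮ p1 ∧ ¬p1 since u2 fails ¬p1.

No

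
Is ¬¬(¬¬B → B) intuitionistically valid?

Yes

This is the double negation of double-negation elimination, which is intuitionistically derivable.
By Glivenko's theorem the double negation of any classical propositional tautology is intuitionistically provable; ¬¬B → B is classically a tautology.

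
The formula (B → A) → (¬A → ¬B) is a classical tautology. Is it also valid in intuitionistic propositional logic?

Yes

This is the forward direction of contraposition, which is intuitionistically derivable.
Assume B → A and ¬A. If B held then A would follow, contradicting ¬A; so ¬B.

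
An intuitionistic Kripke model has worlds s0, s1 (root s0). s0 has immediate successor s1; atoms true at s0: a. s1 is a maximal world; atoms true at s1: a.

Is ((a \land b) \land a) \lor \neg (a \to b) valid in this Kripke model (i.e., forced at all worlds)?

Yes

s0 \Vdash ((a \land b) \land a) \lor \neg (a \to b) via the disjunct \neg (a \to b).
Since the root s0 forces ((a \land b) \land a) \lor \neg (a \to b) and forcing is persistent (monotone upward), every world forces it.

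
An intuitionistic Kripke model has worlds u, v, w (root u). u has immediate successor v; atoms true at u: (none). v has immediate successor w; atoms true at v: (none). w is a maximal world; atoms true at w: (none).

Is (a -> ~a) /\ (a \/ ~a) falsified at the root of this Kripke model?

No

u ||- (a -> ~a) /\ (a \/ ~a) since u forces both conjuncts.
So the root u forces (a -> ~a) /\ (a \/ ~a); the model is not a countermodel.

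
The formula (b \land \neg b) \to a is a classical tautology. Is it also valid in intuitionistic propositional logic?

This is an instance of ex falso quodlibet, which is intuitionistically derivable.
No world can force both b and \neg b, so the antecedent b \land \neg b is never forced and the implication holds vacuously at every world.

Yes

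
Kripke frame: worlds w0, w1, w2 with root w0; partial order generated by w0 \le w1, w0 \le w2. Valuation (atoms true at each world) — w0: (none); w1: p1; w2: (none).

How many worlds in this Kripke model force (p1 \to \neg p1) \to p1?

w0: does not force it — w0 \nVdash (p1 \to \neg p1) \to p1: at the accessible world w2, w2 \Vdash p1 \to \neg p1 but w2 \nVdash p1.
w1: forces it.
w2: does not force it — w2 \nVdash (p1 \to \neg p1) \to p1: already at w2 itself, w2 \Vdash p1 \to \neg p1 but w2 \nVdash p1.
Worlds forcing the formula: {w1}.

1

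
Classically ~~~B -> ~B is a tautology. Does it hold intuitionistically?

This is triple-negation reduction, which is intuitionistically derivable.
Assume ~~~B and suppose B. Then ~~B (double-negation introduction), contradicting ~~~B. So ~B.

Yes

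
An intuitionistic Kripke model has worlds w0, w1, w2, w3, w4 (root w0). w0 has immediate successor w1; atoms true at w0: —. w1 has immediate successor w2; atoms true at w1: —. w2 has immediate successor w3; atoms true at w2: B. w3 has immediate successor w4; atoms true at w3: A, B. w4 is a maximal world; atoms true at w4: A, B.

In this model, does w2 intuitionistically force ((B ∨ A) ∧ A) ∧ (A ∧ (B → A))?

No

w2 ⊮ ((B ∨ A) ∧ A) ∧ (A ∧ (B → A)) since w2 fails (B ∨ A) ∧ A.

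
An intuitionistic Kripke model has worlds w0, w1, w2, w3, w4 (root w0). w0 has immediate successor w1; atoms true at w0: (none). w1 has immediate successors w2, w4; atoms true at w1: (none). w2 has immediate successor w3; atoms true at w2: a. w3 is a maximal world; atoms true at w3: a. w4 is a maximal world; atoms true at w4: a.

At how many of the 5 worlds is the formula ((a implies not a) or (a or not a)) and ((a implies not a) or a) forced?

3

w0: does not force it — w0 does not force ((a implies not a) or (a or not a)) and ((a implies not a) or a) since w0 fails (a implies not a) or (a or not a).
w1: does not force it — w1 does not force ((a implies not a) or (a or not a)) and ((a implies not a) or a) since w1 fails (a implies not a) or (a or not a).
w2: forces it.
w3: forces it.
w4: forces it.
Worlds forcing the formula: {w2, w3, w4}.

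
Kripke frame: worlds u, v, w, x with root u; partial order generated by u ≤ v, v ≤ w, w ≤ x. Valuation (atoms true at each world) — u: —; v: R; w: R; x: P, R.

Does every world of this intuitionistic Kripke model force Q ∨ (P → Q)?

Not every world: u ⊮ Q ∨ (P → Q).
u ⊮ Q ∨ (P → Q): neither disjunct is forced at u.
u lacks atom Q, so u ⊮ Q.

No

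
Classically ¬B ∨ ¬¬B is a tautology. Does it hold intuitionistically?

This is the weak law of excluded middle, which is not intuitionistically valid.
A Kripke countermodel: worlds u0, u1, u2; order generated by u0 ≤ u1, u0 ≤ u2; atoms true at each world — u0:{}; u1:{B}; u2:{}.
u0 ⊮ ¬B ∨ ¬¬B: neither disjunct is forced at u0.
u0 ⊮ ¬B since u1 is accessible from u0 and u1 ⊩ B.
So the root u0 does not force the formula.

No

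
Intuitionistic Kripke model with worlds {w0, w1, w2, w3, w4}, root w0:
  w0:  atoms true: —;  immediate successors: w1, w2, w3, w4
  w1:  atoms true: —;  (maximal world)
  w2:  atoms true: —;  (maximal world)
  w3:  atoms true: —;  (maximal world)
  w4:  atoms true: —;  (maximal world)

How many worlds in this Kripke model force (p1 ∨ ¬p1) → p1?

0

w0: does not force it — w0 ⊮ (p1 ∨ ¬p1) → p1: already at w0 itself, w0 ⊩ p1 ∨ ¬p1 but w0 ⊮ p1.
w1: does not force it — w1 ⊮ (p1 ∨ ¬p1) → p1: already at w1 itself, w1 ⊩ p1 ∨ ¬p1 but w1 ⊮ p1.
w2: does not force it.
w3: does not force it.
w4: does not force it.
Worlds forcing the formula: { }.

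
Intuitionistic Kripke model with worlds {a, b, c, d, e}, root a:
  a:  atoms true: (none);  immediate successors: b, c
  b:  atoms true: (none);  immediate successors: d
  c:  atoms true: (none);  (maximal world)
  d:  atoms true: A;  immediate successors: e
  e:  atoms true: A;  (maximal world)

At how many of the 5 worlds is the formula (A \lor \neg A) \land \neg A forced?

1

a: does not force it — a \nVdash (A \lor \neg A) \land \neg A since a fails A \lor \neg A.
b: does not force it — b \nVdash (A \lor \neg A) \land \neg A since b fails A \lor \neg A.
c: forces it.
d: does not force it — d \nVdash (A \lor \neg A) \land \neg A since d fails \neg A.
e: does not force it.
Worlds forcing the formula: {c}.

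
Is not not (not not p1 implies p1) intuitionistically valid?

Yes

This is the double negation of double-negation elimination, which is intuitionistically derivable.
By Glivenko's theorem the double negation of any classical propositional tautology is intuitionistically provable; not not p1 implies p1 is classically a tautology.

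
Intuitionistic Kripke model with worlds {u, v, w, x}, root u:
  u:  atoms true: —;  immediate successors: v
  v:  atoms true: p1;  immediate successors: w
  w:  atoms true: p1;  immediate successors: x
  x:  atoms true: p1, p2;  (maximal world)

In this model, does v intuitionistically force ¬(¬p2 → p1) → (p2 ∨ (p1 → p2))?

v ⊩ ¬(¬p2 → p1) → (p2 ∨ (p1 → p2)) vacuously: no world accessible from v forces the antecedent ¬(¬p2 → p1).

Yes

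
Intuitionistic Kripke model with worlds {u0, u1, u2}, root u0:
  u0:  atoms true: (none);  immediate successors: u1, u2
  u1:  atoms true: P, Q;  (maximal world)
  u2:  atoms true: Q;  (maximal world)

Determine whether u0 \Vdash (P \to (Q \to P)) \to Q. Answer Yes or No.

No

u0 \nVdash (P \to (Q \to P)) \to Q: already at u0 itself, u0 \Vdash P \to (Q \to P) but u0 \nVdash Q.
u0 lacks atom Q, so u0 \nVdash Q.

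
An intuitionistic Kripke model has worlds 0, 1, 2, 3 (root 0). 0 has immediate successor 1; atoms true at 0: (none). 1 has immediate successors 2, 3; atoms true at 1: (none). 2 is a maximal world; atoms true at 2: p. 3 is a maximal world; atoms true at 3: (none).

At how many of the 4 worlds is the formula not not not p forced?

0: does not force it — 0 does not force not not not p since 2 is accessible from 0 and 2 forces not not p.
1: does not force it — 1 does not force not not not p since 2 is accessible from 1 and 2 forces not not p.
2: does not force it — 2 does not force not not not p since 2 is accessible from 2 and 2 forces not not p.
3: forces it.
Worlds forcing the formula: {3}.

1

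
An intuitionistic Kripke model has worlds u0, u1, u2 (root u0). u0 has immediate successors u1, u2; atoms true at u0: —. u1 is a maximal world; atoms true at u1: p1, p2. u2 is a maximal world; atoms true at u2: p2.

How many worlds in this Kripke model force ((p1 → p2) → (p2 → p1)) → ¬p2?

u0: does not force it — u0 ⊮ ((p1 → p2) → (p2 → p1)) → ¬p2: at the accessible world u1, u1 ⊩ (p1 → p2) → (p2 → p1) but u1 ⊮ ¬p2.
u1: does not force it — u1 ⊮ ((p1 → p2) → (p2 → p1)) → ¬p2: already at u1 itself, u1 ⊩ (p1 → p2) → (p2 → p1) but u1 ⊮ ¬p2.
u2: forces it.
Worlds forcing the formula: {u2}.

1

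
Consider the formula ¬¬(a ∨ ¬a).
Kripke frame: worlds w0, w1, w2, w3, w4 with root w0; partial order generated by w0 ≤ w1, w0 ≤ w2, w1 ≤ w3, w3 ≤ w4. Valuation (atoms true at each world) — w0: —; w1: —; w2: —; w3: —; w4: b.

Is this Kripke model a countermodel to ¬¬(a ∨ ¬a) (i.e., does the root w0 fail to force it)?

No

w0 ⊩ ¬¬(a ∨ ¬a): no world accessible from w0 forces ¬(a ∨ ¬a).
So the root w0 forces ¬¬(a ∨ ¬a); the model is not a countermodel.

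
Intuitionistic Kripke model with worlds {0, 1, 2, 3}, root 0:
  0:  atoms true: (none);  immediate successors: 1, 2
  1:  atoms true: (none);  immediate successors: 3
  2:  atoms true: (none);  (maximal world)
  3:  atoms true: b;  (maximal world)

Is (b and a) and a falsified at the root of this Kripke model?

Yes

0 does not force (b and a) and a since 0 fails b and a.
So the root 0 does not force (b and a) and a; the model is a countermodel.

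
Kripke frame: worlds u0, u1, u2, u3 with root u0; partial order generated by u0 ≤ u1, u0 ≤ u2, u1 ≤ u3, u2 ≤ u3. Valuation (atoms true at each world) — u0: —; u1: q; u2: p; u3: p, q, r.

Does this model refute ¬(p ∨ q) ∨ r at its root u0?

u0 ⊮ ¬(p ∨ q) ∨ r: neither disjunct is forced at u0.
u0 ⊮ ¬(p ∨ q) since u1 is accessible from u0 and u1 ⊩ p ∨ q.
u1 ⊩ p ∨ q via the disjunct q.
So the root u0 does not force ¬(p ∨ q) ∨ r; the model is a countermodel.

Yes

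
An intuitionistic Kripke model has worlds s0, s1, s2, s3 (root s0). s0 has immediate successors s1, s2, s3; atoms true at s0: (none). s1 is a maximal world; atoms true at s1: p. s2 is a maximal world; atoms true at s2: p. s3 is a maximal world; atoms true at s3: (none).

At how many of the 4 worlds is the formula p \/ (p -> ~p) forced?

s0: does not force it — s0 ||-/- p \/ (p -> ~p): neither disjunct is forced at s0.
s1: forces it.
s2: forces it.
s3: forces it.
Worlds forcing the formula: {s1, s2, s3}.

3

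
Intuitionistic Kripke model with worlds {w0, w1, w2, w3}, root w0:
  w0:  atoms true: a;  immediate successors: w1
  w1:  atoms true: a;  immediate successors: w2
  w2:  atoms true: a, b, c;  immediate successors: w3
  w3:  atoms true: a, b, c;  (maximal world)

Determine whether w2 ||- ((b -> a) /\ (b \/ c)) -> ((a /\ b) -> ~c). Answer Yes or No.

w2 ||-/- ((b -> a) /\ (b \/ c)) -> ((a /\ b) -> ~c): already at w2 itself, w2 ||- (b -> a) /\ (b \/ c) but w2 ||-/- (a /\ b) -> ~c.
w2 ||-/- (a /\ b) -> ~c: already at w2 itself, w2 ||- a /\ b but w2 ||-/- ~c.
w2 ||-/- ~c since w2 is accessible from w2 and w2 ||- c.

No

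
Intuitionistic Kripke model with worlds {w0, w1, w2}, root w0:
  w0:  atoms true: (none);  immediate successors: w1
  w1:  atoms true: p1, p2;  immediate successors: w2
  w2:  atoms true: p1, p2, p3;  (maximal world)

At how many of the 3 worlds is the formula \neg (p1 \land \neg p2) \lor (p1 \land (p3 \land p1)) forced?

3

w0: forces it.
w1: forces it.
w2: forces it.
Worlds forcing the formula: {w0, w1, w2}.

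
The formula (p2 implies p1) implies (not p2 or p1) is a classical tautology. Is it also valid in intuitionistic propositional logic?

No

This is the material-implication-as-disjunction principle, which is not intuitionistically valid.
A Kripke countermodel: worlds s0, s1; order generated by s0 <= s1; atoms true at each world — s0:{}; s1:{p1,p2}.
s0 does not force (p2 implies p1) implies (not p2 or p1): already at s0 itself, s0 forces p2 implies p1 but s0 does not force not p2 or p1.
s0 does not force not p2 or p1: neither disjunct is forced at s0.
s0 does not force not p2 since s1 is accessible from s0 and s1 forces p2.
So the root s0 does not force the formula.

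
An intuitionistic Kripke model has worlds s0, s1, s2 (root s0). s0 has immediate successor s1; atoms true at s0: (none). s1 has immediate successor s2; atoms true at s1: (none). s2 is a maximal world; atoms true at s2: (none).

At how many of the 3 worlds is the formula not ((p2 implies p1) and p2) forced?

s0: forces it.
s1: forces it.
s2: forces it.
Worlds forcing the formula: {s0, s1, s2}.

3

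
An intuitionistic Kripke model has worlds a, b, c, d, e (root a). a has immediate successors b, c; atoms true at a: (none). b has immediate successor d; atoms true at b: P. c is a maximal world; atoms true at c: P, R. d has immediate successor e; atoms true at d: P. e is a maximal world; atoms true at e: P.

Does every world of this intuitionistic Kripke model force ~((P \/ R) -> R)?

No

Not every world: a ||-/- ~((P \/ R) -> R).
a ||-/- ~((P \/ R) -> R) since c is accessible from a and c ||- (P \/ R) -> R.
c ||- (P \/ R) -> R: every world accessible from c that forces P \/ R (namely c) also forces R.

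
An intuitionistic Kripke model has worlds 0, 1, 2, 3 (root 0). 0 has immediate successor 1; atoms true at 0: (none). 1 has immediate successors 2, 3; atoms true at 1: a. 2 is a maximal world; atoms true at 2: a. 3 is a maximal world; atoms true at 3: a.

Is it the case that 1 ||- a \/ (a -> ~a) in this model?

1 ||- a \/ (a -> ~a) via the disjunct a.

Yes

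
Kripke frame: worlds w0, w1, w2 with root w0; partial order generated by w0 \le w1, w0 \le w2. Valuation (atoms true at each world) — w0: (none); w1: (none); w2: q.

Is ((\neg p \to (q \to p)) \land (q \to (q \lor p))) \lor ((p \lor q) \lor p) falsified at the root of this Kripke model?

w0 \nVdash ((\neg p \to (q \to p)) \land (q \to (q \lor p))) \lor ((p \lor q) \lor p): neither disjunct is forced at w0.
w0 \nVdash (\neg p \to (q \to p)) \land (q \to (q \lor p)) since w0 fails \neg p \to (q \to p).
So the root w0 does not force ((\neg p \to (q \to p)) \land (q \to (q \lor p))) \lor ((p \lor q) \lor p); the model is a countermodel.

Yes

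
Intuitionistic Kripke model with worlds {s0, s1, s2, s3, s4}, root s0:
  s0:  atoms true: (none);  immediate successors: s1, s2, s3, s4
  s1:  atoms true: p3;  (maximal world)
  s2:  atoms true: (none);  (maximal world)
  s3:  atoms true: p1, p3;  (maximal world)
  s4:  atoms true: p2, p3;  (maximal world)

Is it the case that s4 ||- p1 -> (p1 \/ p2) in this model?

Yes

s4 ||- p1 -> (p1 \/ p2) vacuously: no world accessible from s4 forces the antecedent p1.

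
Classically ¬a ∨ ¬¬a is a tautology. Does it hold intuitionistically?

No

This is the weak law of excluded middle, which is not intuitionistically valid.
A Kripke countermodel: worlds u0, u1, u2; order generated by u0 ≤ u1, u0 ≤ u2; atoms true at each world — u0:{}; u1:{a}; u2:{}.
u0 ⊮ ¬a ∨ ¬¬a: neither disjunct is forced at u0.
u0 ⊮ ¬a since u1 is accessible from u0 and u1 ⊩ a.
So the root u0 does not force the formula.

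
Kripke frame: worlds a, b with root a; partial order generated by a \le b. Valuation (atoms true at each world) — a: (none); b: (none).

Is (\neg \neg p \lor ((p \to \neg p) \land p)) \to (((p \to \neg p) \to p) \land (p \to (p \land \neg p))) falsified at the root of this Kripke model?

No

a \Vdash (\neg \neg p \lor ((p \to \neg p) \land p)) \to (((p \to \neg p) \to p) \land (p \to (p \land \neg p))) vacuously: no world accessible from a forces the antecedent \neg \neg p \lor ((p \to \neg p) \land p).
So the root a forces (\neg \neg p \lor ((p \to \neg p) \land p)) \to (((p \to \neg p) \to p) \land (p \to (p \land \neg p))); the model is not a countermodel.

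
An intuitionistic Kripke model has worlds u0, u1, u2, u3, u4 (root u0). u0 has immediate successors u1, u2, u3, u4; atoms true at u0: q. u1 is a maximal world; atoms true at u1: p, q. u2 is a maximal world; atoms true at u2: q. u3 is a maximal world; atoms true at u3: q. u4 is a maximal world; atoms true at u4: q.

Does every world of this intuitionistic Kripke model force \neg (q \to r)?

u0 \Vdash \neg (q \to r): no world accessible from u0 forces q \to r.
Since the root u0 forces \neg (q \to r) and forcing is persistent (monotone upward), every world forces it.

Yes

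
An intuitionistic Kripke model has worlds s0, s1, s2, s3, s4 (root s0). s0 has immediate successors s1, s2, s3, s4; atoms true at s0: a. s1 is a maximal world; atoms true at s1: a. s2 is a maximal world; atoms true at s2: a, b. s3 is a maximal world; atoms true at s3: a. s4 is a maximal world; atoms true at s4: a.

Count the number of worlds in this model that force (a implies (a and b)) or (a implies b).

s0: does not force it — s0 does not force (a implies (a and b)) or (a implies b): neither disjunct is forced at s0.
s1: does not force it — s1 does not force (a implies (a and b)) or (a implies b): neither disjunct is forced at s1.
s2: forces it.
s3: does not force it.
s4: does not force it.
Worlds forcing the formula: {s2}.

1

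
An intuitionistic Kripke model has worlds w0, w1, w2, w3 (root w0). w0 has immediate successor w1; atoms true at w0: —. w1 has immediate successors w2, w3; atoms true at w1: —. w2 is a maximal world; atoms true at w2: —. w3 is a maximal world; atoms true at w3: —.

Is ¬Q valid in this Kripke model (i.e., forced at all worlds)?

w0 ⊩ ¬Q: no world accessible from w0 forces Q.
Since the root w0 forces ¬Q and forcing is persistent (monotone upward), every world forces it.

Yes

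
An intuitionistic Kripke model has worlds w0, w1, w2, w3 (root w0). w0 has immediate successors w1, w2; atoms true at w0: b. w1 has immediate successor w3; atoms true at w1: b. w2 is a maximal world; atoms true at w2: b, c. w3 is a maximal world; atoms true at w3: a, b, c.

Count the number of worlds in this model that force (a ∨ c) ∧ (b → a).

w0: does not force it — w0 ⊮ (a ∨ c) ∧ (b → a) since w0 fails a ∨ c.
w1: does not force it — w1 ⊮ (a ∨ c) ∧ (b → a) since w1 fails a ∨ c.
w2: does not force it.
w3: forces it.
Worlds forcing the formula: {w3}.

1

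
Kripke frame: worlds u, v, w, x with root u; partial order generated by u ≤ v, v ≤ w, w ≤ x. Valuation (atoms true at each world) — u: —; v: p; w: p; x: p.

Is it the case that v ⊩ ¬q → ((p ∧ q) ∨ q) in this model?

v ⊮ ¬q → ((p ∧ q) ∨ q): already at v itself, v ⊩ ¬q but v ⊮ (p ∧ q) ∨ q.
v ⊮ (p ∧ q) ∨ q: neither disjunct is forced at v.
v ⊮ p ∧ q since v fails q.

No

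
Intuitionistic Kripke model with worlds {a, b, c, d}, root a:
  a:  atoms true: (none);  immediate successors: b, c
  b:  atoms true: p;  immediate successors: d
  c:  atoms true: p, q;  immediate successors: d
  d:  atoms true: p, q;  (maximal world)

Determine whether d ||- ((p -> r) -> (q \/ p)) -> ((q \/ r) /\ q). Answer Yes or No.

Yes

d ||- ((p -> r) -> (q \/ p)) -> ((q \/ r) /\ q): every world accessible from d that forces (p -> r) -> (q \/ p) (namely d) also forces (q \/ r) /\ q.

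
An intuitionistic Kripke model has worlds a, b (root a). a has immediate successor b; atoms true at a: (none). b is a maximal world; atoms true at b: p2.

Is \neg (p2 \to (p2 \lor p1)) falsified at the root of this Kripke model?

a \nVdash \neg (p2 \to (p2 \lor p1)) since a is accessible from a and a \Vdash p2 \to (p2 \lor p1).
a \Vdash p2 \to (p2 \lor p1): every world accessible from a that forces p2 (namely b) also forces p2 \lor p1.
So the root a does not force \neg (p2 \to (p2 \lor p1)); the model is a countermodel.

Yes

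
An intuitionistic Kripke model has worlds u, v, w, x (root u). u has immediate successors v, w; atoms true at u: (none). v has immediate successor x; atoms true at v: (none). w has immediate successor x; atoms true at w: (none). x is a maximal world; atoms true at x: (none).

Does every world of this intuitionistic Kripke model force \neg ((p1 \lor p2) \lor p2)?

u \Vdash \neg ((p1 \lor p2) \lor p2): no world accessible from u forces (p1 \lor p2) \lor p2.
Since the root u forces \neg ((p1 \lor p2) \lor p2) and forcing is persistent (monotone upward), every world forces it.

Yes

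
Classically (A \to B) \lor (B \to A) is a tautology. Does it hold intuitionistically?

No

This is the Gödel–Dummett linearity axiom, which is not intuitionistically valid.
A Kripke countermodel: worlds w0, w1, w2; order generated by w0 \le w1, w0 \le w2; atoms true at each world — w0:{}; w1:{A}; w2:{B}.
w0 \nVdash (A \to B) \lor (B \to A): neither disjunct is forced at w0.
w0 \nVdash A \to B: at the accessible world w1, w1 \Vdash A but w1 \nVdash B.
w1 lacks atom B, so w1 \nVdash B.
So the root w0 does not force the formula.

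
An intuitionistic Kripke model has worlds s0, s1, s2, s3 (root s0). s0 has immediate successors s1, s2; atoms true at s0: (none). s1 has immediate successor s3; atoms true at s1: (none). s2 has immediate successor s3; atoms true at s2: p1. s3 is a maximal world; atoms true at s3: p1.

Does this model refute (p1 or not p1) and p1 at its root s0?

Yes

s0 does not force (p1 or not p1) and p1 since s0 fails p1 or not p1.
So the root s0 does not force (p1 or not p1) and p1; the model is a countermodel.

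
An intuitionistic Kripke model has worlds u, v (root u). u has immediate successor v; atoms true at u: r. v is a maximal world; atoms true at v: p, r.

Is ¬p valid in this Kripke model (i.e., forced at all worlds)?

Not every world: u ⊮ ¬p.
u ⊮ ¬p since v is accessible from u and v ⊩ p.

No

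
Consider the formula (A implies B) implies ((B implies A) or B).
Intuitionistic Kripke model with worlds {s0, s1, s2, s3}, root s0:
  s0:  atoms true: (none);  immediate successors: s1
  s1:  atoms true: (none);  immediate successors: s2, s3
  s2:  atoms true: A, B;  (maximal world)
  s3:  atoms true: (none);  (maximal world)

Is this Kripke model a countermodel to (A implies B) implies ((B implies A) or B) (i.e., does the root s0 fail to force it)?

No

s0 forces (A implies B) implies ((B implies A) or B): every world accessible from s0 that forces A implies B (namely s0, s1, s2, s3) also forces (B implies A) or B.
So the root s0 forces (A implies B) implies ((B implies A) or B); the model is not a countermodel.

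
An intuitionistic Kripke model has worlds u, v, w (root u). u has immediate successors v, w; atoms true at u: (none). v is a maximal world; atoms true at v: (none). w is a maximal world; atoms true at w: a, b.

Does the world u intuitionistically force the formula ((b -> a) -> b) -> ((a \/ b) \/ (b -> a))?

u ||- ((b -> a) -> b) -> ((a \/ b) \/ (b -> a)): every world accessible from u that forces (b -> a) -> b (namely w) also forces (a \/ b) \/ (b -> a).

Yes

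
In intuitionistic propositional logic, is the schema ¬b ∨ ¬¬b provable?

This is the weak law of excluded middle, which is not intuitionistically valid.
A Kripke countermodel: worlds 0, 1, 2; order generated by 0 ≤ 1, 0 ≤ 2; atoms true at each world — 0:{}; 1:{b}; 2:{}.
0 ⊮ ¬b ∨ ¬¬b: neither disjunct is forced at 0.
0 ⊮ ¬b since 1 is accessible from 0 and 1 ⊩ b.
So the root 0 does not force the formula.

No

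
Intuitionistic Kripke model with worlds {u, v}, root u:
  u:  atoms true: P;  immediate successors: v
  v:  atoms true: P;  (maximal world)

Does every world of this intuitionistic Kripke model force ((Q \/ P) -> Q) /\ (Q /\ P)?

Not every world: u ||-/- ((Q \/ P) -> Q) /\ (Q /\ P).
u ||-/- ((Q \/ P) -> Q) /\ (Q /\ P) since u fails (Q \/ P) -> Q.

No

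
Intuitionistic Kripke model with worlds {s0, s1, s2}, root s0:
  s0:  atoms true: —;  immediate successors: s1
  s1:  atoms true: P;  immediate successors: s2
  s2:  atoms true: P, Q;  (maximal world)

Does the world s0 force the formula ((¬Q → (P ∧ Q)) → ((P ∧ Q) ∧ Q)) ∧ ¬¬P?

No

s0 ⊮ ((¬Q → (P ∧ Q)) → ((P ∧ Q) ∧ Q)) ∧ ¬¬P since s0 fails (¬Q → (P ∧ Q)) → ((P ∧ Q) ∧ Q).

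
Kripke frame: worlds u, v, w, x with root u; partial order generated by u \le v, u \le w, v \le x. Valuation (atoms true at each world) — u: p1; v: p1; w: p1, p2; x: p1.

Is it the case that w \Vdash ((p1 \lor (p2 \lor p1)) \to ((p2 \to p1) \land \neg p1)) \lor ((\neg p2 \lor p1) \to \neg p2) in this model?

No

w \nVdash ((p1 \lor (p2 \lor p1)) \to ((p2 \to p1) \land \neg p1)) \lor ((\neg p2 \lor p1) \to \neg p2): neither disjunct is forced at w.
w \nVdash (p1 \lor (p2 \lor p1)) \to ((p2 \to p1) \land \neg p1): already at w itself, w \Vdash p1 \lor (p2 \lor p1) but w \nVdash (p2 \to p1) \land \neg p1.
w \nVdash (p2 \to p1) \land \neg p1 since w fails \neg p1.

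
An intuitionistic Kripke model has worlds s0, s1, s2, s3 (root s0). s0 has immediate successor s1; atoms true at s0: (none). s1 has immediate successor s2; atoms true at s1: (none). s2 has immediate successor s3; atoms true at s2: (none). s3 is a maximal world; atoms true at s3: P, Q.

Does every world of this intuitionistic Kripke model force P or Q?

Not every world: s0 does not force P or Q.
s0 does not force P or Q: neither disjunct is forced at s0.
s0 lacks atom P, so s0 does not force P.

No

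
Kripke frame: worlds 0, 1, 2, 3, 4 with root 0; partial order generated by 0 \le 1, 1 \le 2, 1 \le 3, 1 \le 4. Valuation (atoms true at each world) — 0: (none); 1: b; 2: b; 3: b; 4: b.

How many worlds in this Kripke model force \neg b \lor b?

0: does not force it — 0 \nVdash \neg b \lor b: neither disjunct is forced at 0.
1: forces it.
2: forces it.
3: forces it.
4: forces it.
Worlds forcing the formula: {1, 2, 3, 4}.

4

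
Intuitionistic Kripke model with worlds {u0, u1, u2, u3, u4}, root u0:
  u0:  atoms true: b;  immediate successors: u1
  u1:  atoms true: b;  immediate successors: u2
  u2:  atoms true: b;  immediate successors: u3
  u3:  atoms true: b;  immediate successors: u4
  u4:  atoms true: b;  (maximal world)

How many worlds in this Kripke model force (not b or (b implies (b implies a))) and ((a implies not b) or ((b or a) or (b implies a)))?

0

u0: does not force it — u0 does not force (not b or (b implies (b implies a))) and ((a implies not b) or ((b or a) or (b implies a))) since u0 fails not b or (b implies (b implies a)).
u1: does not force it — u1 does not force (not b or (b implies (b implies a))) and ((a implies not b) or ((b or a) or (b implies a))) since u1 fails not b or (b implies (b implies a)).
u2: does not force it.
u3: does not force it.
u4: does not force it.
Worlds forcing the formula: { }.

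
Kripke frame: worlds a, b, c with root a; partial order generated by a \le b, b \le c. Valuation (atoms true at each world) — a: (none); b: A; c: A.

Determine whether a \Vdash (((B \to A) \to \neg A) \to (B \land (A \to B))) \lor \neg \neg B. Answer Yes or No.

Yes

a \Vdash (((B \to A) \to \neg A) \to (B \land (A \to B))) \lor \neg \neg B via the disjunct ((B \to A) \to \neg A) \to (B \land (A \to B)).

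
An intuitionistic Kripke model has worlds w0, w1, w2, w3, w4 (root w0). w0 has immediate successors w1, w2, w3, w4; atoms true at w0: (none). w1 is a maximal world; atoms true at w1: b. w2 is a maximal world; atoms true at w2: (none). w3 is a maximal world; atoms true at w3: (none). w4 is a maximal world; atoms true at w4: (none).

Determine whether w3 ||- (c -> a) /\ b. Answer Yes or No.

No

w3 ||-/- (c -> a) /\ b since w3 fails b.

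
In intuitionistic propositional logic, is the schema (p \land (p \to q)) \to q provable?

This is modus ponens in implicational form, which is intuitionistically derivable.
If a world forces p and p \to q, then applying the implication at that world (which is accessible from itself) gives q.

Yes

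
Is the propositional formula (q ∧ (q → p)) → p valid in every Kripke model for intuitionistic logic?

Yes

This is modus ponens in implicational form, which is intuitionistically derivable.
If a world forces q and q → p, then applying the implication at that world (which is accessible from itself) gives p.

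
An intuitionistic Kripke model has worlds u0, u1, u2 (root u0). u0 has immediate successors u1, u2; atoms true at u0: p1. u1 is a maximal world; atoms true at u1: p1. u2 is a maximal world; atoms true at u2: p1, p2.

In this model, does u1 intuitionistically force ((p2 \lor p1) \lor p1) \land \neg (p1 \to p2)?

u1 \Vdash ((p2 \lor p1) \lor p1) \land \neg (p1 \to p2) since u1 forces both conjuncts.

Yes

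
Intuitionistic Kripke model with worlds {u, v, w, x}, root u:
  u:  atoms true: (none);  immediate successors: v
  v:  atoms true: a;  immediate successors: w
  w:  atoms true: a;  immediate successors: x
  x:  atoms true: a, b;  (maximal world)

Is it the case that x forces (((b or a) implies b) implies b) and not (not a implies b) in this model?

No

x does not force (((b or a) implies b) implies b) and not (not a implies b) since x fails not (not a implies b).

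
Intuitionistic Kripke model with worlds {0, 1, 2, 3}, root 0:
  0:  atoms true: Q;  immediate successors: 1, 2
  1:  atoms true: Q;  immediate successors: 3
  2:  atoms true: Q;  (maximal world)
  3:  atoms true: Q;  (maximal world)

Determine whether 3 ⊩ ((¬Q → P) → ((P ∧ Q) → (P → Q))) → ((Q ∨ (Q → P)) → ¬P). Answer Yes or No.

Yes

3 ⊩ ((¬Q → P) → ((P ∧ Q) → (P → Q))) → ((Q ∨ (Q → P)) → ¬P): every world accessible from 3 that forces (¬Q → P) → ((P ∧ Q) → (P → Q)) (namely 3) also forces (Q ∨ (Q → P)) → ¬P.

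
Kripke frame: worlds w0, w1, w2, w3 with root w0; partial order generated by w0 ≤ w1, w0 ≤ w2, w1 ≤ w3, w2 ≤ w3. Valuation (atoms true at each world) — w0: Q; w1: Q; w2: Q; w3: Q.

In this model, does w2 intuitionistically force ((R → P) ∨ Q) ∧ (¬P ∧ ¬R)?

w2 ⊩ ((R → P) ∨ Q) ∧ (¬P ∧ ¬R) since w2 forces both conjuncts.

Yes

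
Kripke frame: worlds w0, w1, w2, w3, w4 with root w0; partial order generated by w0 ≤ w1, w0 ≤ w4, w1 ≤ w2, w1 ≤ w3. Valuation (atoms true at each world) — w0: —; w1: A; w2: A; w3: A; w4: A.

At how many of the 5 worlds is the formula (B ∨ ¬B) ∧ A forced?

4

w0: does not force it — w0 ⊮ (B ∨ ¬B) ∧ A since w0 fails A.
w1: forces it.
w2: forces it.
w3: forces it.
w4: forces it.
Worlds forcing the formula: {w1, w2, w3, w4}.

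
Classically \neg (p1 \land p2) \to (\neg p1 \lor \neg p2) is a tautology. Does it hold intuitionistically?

This is the constructively invalid direction of De Morgan's law for conjunction, which is not intuitionistically valid.
A Kripke countermodel: worlds a, b, c; order generated by a \le b, a \le c; atoms true at each world — a:{}; b:{p1}; c:{p2}.
a \nVdash \neg (p1 \land p2) \to (\neg p1 \lor \neg p2): already at a itself, a \Vdash \neg (p1 \land p2) but a \nVdash \neg p1 \lor \neg p2.
a \nVdash \neg p1 \lor \neg p2: neither disjunct is forced at a.
a \nVdash \neg p1 since b is accessible from a and b \Vdash p1.
So the root a does not force the formula.

No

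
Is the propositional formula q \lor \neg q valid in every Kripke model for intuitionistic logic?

No

This is the law of excluded middle, which is not intuitionistically valid.
A Kripke countermodel: worlds s0, s1; order generated by s0 \le s1; atoms true at each world — s0:{}; s1:{q}.
s0 \nVdash q \lor \neg q: neither disjunct is forced at s0.
s0 lacks atom q, so s0 \nVdash q.
So the root s0 does not force the formula.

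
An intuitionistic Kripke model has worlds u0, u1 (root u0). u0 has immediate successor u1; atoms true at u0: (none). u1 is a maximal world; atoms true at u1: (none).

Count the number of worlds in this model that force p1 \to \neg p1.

u0: forces it.
u1: forces it.
Worlds forcing the formula: {u0, u1}.

2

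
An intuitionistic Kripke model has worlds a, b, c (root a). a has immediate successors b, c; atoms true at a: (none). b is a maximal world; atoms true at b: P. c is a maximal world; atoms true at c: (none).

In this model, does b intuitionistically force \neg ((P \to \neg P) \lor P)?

No

b \nVdash \neg ((P \to \neg P) \lor P) since b is accessible from b and b \Vdash (P \to \neg P) \lor P.
b \Vdash (P \to \neg P) \lor P via the disjunct P.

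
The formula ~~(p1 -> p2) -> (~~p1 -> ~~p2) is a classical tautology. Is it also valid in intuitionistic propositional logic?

This is the distribution of double negation over implication, which is intuitionistically derivable.
Assume ~~(p1 -> p2) and ~~p1; suppose ~p2. Then p1 -> p2 would give ~p1 (by contraposition), contradicting ~~p1; so ~(p1 -> p2), contradicting ~~(p1 -> p2). Hence ~~p2.

Yes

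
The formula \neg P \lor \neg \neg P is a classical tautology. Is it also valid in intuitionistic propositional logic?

No

This is the weak law of excluded middle, which is not intuitionistically valid.
A Kripke countermodel: worlds s0, s1, s2; order generated by s0 \le s1, s0 \le s2; atoms true at each world — s0:{}; s1:{P}; s2:{}.
s0 \nVdash \neg P \lor \neg \neg P: neither disjunct is forced at s0.
s0 \nVdash \neg P since s1 is accessible from s0 and s1 \Vdash P.
So the root s0 does not force the formula.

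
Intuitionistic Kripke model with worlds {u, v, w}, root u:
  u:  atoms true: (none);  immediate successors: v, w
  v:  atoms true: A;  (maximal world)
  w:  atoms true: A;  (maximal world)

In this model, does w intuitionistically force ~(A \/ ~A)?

w ||-/- ~(A \/ ~A) since w is accessible from w and w ||- A \/ ~A.
w ||- A \/ ~A via the disjunct A.

No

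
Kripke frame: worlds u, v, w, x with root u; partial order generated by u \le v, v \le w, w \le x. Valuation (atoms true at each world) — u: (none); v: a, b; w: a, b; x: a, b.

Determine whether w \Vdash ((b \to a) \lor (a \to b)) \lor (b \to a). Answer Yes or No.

Yes

w \Vdash ((b \to a) \lor (a \to b)) \lor (b \to a) via the disjunct (b \to a) \lor (a \to b).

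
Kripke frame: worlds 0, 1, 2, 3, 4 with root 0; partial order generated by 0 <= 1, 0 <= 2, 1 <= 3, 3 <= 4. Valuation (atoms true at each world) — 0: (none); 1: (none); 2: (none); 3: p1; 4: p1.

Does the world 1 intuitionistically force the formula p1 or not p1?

No

1 does not force p1 or not p1: neither disjunct is forced at 1.
1 lacks atom p1, so 1 does not force p1.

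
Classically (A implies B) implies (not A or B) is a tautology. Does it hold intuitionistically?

No

This is the material-implication-as-disjunction principle, which is not intuitionistically valid.
A Kripke countermodel: worlds 0, 1; order generated by 0 <= 1; atoms true at each world — 0:{}; 1:{A,B}.
0 does not force (A implies B) implies (not A or B): already at 0 itself, 0 forces A implies B but 0 does not force not A or B.
0 does not force not A or B: neither disjunct is forced at 0.
0 does not force not A since 1 is accessible from 0 and 1 forces A.
So the root 0 does not force the formula.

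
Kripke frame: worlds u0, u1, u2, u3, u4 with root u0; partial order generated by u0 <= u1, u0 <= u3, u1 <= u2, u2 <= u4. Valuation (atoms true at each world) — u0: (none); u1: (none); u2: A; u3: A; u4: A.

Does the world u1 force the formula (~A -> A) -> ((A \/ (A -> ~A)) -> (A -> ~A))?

No

u1 ||-/- (~A -> A) -> ((A \/ (A -> ~A)) -> (A -> ~A)): already at u1 itself, u1 ||- ~A -> A but u1 ||-/- (A \/ (A -> ~A)) -> (A -> ~A).
u1 ||-/- (A \/ (A -> ~A)) -> (A -> ~A): at the accessible world u2, u2 ||- A \/ (A -> ~A) but u2 ||-/- A -> ~A.
u2 ||-/- A -> ~A: already at u2 itself, u2 ||- A but u2 ||-/- ~A.
u2 ||-/- ~A since u2 is accessible from u2 and u2 ||- A.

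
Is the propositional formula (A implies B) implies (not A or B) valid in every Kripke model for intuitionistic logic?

This is the material-implication-as-disjunction principle, which is not intuitionistically valid.
A Kripke countermodel: worlds w0, w1; order generated by w0 <= w1; atoms true at each world — w0:{}; w1:{A,B}.
w0 does not force (A implies B) implies (not A or B): already at w0 itself, w0 forces A implies B but w0 does not force not A or B.
w0 does not force not A or B: neither disjunct is forced at w0.
w0 does not force not A since w1 is accessible from w0 and w1 forces A.
So the root w0 does not force the formula.

No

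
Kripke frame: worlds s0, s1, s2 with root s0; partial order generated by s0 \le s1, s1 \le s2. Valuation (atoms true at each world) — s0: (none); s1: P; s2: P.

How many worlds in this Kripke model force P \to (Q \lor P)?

s0: forces it.
s1: forces it.
s2: forces it.
Worlds forcing the formula: {s0, s1, s2}.

3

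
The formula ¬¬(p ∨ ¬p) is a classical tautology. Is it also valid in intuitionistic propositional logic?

Yes

This is the double negation of excluded middle, which is intuitionistically derivable.
Assuming ¬(p ∨ ¬p): from p we'd get p ∨ ¬p, so ¬p; but then p ∨ ¬p again — contradiction. Hence ¬¬(p ∨ ¬p).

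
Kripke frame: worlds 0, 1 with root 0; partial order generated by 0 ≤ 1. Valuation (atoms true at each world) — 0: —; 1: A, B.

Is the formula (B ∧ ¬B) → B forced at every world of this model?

Yes

0 ⊩ (B ∧ ¬B) → B vacuously: no world accessible from 0 forces the antecedent B ∧ ¬B.
Since the root 0 forces (B ∧ ¬B) → B and forcing is persistent (monotone upward), every world forces it.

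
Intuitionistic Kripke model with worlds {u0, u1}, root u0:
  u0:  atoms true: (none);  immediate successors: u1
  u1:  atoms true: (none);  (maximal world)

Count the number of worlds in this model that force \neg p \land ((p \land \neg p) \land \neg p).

0

u0: does not force it — u0 \nVdash \neg p \land ((p \land \neg p) \land \neg p) since u0 fails (p \land \neg p) \land \neg p.
u1: does not force it.
Worlds forcing the formula: { }.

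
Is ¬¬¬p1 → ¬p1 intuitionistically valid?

Yes

This is triple-negation reduction, which is intuitionistically derivable.
Assume ¬¬¬p1 and suppose p1. Then ¬¬p1 (double-negation introduction), contradicting ¬¬¬p1. So ¬p1.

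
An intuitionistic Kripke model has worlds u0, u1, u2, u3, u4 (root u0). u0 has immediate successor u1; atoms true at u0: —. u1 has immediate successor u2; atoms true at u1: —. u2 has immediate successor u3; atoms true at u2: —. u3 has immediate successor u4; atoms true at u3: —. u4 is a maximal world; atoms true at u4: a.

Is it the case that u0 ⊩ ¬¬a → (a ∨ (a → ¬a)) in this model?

u0 ⊮ ¬¬a → (a ∨ (a → ¬a)): already at u0 itself, u0 ⊩ ¬¬a but u0 ⊮ a ∨ (a → ¬a).
u0 ⊮ a ∨ (a → ¬a): neither disjunct is forced at u0.
u0 lacks atom a, so u0 ⊮ a.

No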